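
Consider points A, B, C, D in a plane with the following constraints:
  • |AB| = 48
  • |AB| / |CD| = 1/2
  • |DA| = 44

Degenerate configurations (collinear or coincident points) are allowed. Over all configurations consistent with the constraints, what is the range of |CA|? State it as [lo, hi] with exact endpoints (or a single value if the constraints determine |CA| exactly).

|CA| ∈ [52, 140]  (≈ [52.0000, 140.0000])

|AB| ∈ {48}
|AD| ∈ {44}
|CD| ∈ {96}
|BD| ∈ [4, 92]
|AC| ∈ [52, 140]
|BC| ∈ [4, 188]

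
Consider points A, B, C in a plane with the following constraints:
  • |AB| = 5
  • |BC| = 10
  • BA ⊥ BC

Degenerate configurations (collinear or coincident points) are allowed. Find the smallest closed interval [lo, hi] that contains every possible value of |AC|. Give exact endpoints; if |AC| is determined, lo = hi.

|AC| = 5·√(5)  (≈ 11.1803)

|AB| ∈ {5}
|BC| ∈ {10}
|AC| ∈ {5·√(5)}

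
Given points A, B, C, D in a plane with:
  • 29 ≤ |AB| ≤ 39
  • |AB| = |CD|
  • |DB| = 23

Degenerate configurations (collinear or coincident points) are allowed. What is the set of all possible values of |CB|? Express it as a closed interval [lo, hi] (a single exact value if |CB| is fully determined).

|AB| ∈ [29, 39]
|BD| ∈ {23}
|CD| ∈ [29, 39]
|AD| ∈ [6, 62]
|BC| ∈ [6, 62]
|AC| ∈ [0, 101]

|CB| ∈ [6, 62]  (≈ [6.0000, 62.0000])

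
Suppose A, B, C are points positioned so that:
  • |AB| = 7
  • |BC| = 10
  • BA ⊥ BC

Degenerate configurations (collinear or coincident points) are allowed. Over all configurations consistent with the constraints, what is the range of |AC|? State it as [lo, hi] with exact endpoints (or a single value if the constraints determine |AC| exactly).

|AB| ∈ {7}
|BC| ∈ {10}
|AC| ∈ {√(149)}

|AC| = √(149)  (≈ 12.2066)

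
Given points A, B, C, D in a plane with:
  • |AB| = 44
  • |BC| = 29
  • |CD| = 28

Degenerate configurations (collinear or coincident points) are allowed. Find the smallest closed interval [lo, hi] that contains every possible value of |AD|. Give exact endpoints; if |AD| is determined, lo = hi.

|AB| ∈ {44}
|BC| ∈ {29}
|CD| ∈ {28}
|AC| ∈ [15, 73]
|BD| ∈ [1, 57]
|AD| ∈ [0, 101]

|AD| ∈ [0, 101]  (≈ [0.0000, 101.0000])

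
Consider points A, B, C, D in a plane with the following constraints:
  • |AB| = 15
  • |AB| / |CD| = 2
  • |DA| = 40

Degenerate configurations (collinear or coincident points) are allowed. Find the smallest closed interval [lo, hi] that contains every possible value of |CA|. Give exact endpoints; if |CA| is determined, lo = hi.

|AB| ∈ {15}
|AD| ∈ {40}
|CD| ∈ {15/2}
|BD| ∈ [25, 55]
|AC| ∈ [65/2, 95/2]
|BC| ∈ [35/2, 125/2]

|CA| ∈ [65/2, 95/2]  (≈ [32.5000, 47.5000])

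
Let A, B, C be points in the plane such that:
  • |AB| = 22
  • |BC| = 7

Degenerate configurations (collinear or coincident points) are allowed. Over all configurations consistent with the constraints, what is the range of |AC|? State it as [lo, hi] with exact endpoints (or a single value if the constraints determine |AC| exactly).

|AC| ∈ [15, 29]  (≈ [15.0000, 29.0000])

|AB| ∈ {22}
|BC| ∈ {7}
|AC| ∈ [15, 29]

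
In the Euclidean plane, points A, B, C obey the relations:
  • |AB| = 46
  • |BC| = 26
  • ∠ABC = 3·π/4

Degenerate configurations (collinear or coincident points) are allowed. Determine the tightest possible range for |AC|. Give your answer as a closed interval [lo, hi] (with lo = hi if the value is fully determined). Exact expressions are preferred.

|AB| ∈ {46}
|BC| ∈ {26}
|AC| ∈ {2·√(299·√(2) + 698)}

|AC| = 2·√(299·√(2) + 698)  (≈ 66.9582)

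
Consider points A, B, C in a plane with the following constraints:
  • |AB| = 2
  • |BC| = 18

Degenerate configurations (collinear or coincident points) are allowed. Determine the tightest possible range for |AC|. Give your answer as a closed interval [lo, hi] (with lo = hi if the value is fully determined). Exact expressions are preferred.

|AC| ∈ [16, 20]  (≈ [16.0000, 20.0000])

|AB| ∈ {2}
|BC| ∈ {18}
|AC| ∈ [16, 20]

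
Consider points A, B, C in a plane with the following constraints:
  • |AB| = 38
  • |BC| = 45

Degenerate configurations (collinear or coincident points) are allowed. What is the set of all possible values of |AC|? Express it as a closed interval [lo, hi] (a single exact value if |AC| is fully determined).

|AB| ∈ {38}
|BC| ∈ {45}
|AC| ∈ [7, 83]

|AC| ∈ [7, 83]  (≈ [7.0000, 83.0000])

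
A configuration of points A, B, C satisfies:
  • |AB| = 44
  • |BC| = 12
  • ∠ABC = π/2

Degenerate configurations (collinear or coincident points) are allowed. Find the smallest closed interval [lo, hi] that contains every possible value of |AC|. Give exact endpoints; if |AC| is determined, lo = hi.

|AB| ∈ {44}
|BC| ∈ {12}
|AC| ∈ {4·√(130)}

|AC| = 4·√(130)  (≈ 45.6070)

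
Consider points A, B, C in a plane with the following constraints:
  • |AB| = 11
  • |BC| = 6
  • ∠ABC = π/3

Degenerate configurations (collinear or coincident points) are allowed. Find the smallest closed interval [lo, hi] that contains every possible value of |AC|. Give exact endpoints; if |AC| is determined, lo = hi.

|AB| ∈ {11}
|BC| ∈ {6}
|AC| ∈ {√(91)}

|AC| = √(91)  (≈ 9.5394)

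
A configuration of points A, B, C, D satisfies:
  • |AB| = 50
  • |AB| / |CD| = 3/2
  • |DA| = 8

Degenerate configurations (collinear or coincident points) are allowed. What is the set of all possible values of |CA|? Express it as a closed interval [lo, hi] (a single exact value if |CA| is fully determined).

|AB| ∈ {50}
|AD| ∈ {8}
|CD| ∈ {100/3}
|BD| ∈ [42, 58]
|AC| ∈ [76/3, 124/3]
|BC| ∈ [26/3, 274/3]

|CA| ∈ [76/3, 124/3]  (≈ [25.3333, 41.3333])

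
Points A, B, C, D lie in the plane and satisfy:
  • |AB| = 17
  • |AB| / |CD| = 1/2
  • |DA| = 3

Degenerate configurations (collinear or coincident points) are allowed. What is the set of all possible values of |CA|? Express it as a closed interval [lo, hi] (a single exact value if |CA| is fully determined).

|AB| ∈ {17}
|AD| ∈ {3}
|CD| ∈ {34}
|BD| ∈ [14, 20]
|AC| ∈ [31, 37]
|BC| ∈ [14, 54]

|CA| ∈ [31, 37]  (≈ [31.0000, 37.0000])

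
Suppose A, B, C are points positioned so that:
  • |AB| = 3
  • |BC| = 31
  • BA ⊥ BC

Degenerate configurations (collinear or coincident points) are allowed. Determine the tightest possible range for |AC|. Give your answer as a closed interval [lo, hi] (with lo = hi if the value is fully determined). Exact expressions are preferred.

|AB| ∈ {3}
|BC| ∈ {31}
|AC| ∈ {√(970)}

|AC| = √(970)  (≈ 31.1448)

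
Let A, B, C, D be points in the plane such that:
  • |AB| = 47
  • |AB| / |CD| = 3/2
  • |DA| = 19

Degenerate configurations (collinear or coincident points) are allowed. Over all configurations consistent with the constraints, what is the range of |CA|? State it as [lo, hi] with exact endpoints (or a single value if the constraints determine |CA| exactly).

|CA| ∈ [37/3, 151/3]  (≈ [12.3333, 50.3333])

|AB| ∈ {47}
|AD| ∈ {19}
|CD| ∈ {94/3}
|BD| ∈ [28, 66]
|AC| ∈ [37/3, 151/3]
|BC| ∈ [0, 292/3]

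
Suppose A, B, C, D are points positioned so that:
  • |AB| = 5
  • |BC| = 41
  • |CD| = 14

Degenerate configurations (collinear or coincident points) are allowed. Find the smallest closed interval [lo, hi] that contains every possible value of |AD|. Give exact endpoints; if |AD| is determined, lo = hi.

|AD| ∈ [22, 60]  (≈ [22.0000, 60.0000])

|AB| ∈ {5}
|BC| ∈ {41}
|CD| ∈ {14}
|AC| ∈ [36, 46]
|BD| ∈ [27, 55]
|AD| ∈ [22, 60]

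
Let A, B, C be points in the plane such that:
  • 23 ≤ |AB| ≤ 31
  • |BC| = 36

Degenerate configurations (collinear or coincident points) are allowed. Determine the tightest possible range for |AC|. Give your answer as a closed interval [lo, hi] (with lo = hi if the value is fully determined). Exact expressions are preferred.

|AB| ∈ [23, 31]
|BC| ∈ {36}
|AC| ∈ [5, 67]

|AC| ∈ [5, 67]  (≈ [5.0000, 67.0000])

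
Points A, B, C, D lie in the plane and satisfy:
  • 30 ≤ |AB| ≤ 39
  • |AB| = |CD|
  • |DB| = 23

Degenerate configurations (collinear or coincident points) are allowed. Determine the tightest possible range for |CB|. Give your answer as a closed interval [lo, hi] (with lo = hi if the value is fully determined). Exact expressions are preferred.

|AB| ∈ [30, 39]
|BD| ∈ {23}
|CD| ∈ [30, 39]
|AD| ∈ [7, 62]
|BC| ∈ [7, 62]
|AC| ∈ [0, 101]

|CB| ∈ [7, 62]  (≈ [7.0000, 62.0000])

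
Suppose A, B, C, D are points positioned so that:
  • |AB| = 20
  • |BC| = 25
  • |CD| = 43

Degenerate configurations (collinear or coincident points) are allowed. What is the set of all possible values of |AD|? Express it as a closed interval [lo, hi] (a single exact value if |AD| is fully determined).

|AB| ∈ {20}
|BC| ∈ {25}
|CD| ∈ {43}
|AC| ∈ [5, 45]
|BD| ∈ [18, 68]
|AD| ∈ [0, 88]

|AD| ∈ [0, 88]  (≈ [0.0000, 88.0000])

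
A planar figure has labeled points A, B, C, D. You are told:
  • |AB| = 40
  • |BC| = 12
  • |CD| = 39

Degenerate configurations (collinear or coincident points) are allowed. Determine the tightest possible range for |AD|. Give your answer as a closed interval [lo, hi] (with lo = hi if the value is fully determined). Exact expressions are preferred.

|AB| ∈ {40}
|BC| ∈ {12}
|CD| ∈ {39}
|AC| ∈ [28, 52]
|BD| ∈ [27, 51]
|AD| ∈ [0, 91]

|AD| ∈ [0, 91]  (≈ [0.0000, 91.0000])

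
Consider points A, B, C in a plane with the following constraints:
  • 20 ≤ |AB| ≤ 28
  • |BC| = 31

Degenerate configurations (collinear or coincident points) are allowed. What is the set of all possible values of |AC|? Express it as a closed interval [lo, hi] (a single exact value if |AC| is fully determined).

|AC| ∈ [3, 59]  (≈ [3.0000, 59.0000])

|AB| ∈ [20, 28]
|BC| ∈ {31}
|AC| ∈ [3, 59]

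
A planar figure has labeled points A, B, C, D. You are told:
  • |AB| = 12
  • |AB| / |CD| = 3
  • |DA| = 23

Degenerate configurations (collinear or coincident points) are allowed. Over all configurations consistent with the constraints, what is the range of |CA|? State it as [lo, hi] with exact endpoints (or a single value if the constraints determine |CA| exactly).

|CA| ∈ [19, 27]  (≈ [19.0000, 27.0000])

|AB| ∈ {12}
|AD| ∈ {23}
|CD| ∈ {4}
|BD| ∈ [11, 35]
|AC| ∈ [19, 27]
|BC| ∈ [7, 39]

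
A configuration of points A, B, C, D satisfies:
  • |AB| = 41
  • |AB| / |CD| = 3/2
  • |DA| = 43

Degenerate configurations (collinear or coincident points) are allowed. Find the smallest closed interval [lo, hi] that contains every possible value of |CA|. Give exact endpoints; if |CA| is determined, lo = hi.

|AB| ∈ {41}
|AD| ∈ {43}
|CD| ∈ {82/3}
|BD| ∈ [2, 84]
|AC| ∈ [47/3, 211/3]
|BC| ∈ [0, 334/3]

|CA| ∈ [47/3, 211/3]  (≈ [15.6667, 70.3333])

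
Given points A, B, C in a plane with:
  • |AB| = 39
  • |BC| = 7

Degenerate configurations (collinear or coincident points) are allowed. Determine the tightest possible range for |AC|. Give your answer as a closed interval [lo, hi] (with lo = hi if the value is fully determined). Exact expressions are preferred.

|AB| ∈ {39}
|BC| ∈ {7}
|AC| ∈ [32, 46]

|AC| ∈ [32, 46]  (≈ [32.0000, 46.0000])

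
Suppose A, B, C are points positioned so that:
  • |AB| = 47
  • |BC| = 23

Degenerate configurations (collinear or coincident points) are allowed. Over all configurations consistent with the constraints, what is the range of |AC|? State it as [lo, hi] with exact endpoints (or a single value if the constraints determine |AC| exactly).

|AB| ∈ {47}
|BC| ∈ {23}
|AC| ∈ [24, 70]

|AC| ∈ [24, 70]  (≈ [24.0000, 70.0000])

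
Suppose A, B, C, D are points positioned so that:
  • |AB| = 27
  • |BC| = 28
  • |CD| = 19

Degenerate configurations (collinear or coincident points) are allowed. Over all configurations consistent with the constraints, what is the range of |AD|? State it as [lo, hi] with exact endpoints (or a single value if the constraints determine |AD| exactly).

|AB| ∈ {27}
|BC| ∈ {28}
|CD| ∈ {19}
|AC| ∈ [1, 55]
|BD| ∈ [9, 47]
|AD| ∈ [0, 74]

|AD| ∈ [0, 74]  (≈ [0.0000, 74.0000])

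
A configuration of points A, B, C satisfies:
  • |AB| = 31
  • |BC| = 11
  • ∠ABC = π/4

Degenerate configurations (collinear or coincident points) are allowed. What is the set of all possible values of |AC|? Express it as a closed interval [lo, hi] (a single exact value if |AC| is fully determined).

|AC| = √(1082 - 341·√(2))  (≈ 24.4899)

|AB| ∈ {31}
|BC| ∈ {11}
|AC| ∈ {√(1082 - 341·√(2))}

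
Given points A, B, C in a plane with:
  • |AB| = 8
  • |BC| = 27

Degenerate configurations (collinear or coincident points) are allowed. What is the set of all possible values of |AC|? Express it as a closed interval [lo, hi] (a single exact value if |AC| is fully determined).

|AC| ∈ [19, 35]  (≈ [19.0000, 35.0000])

|AB| ∈ {8}
|BC| ∈ {27}
|AC| ∈ [19, 35]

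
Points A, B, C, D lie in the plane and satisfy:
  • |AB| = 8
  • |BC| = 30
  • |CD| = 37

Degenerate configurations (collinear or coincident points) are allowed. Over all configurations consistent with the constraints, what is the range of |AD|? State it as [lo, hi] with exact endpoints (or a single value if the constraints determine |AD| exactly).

|AD| ∈ [0, 75]  (≈ [0.0000, 75.0000])

|AB| ∈ {8}
|BC| ∈ {30}
|CD| ∈ {37}
|AC| ∈ [22, 38]
|BD| ∈ [7, 67]
|AD| ∈ [0, 75]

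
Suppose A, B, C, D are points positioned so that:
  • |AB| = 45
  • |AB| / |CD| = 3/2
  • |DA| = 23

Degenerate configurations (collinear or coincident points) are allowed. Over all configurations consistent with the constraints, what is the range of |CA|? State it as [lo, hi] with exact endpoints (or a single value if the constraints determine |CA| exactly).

|AB| ∈ {45}
|AD| ∈ {23}
|CD| ∈ {30}
|BD| ∈ [22, 68]
|AC| ∈ [7, 53]
|BC| ∈ [0, 98]

|CA| ∈ [7, 53]  (≈ [7.0000, 53.0000])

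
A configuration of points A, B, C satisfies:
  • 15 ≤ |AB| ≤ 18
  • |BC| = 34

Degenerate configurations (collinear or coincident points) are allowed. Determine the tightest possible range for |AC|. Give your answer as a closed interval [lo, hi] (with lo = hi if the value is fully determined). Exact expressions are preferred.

|AB| ∈ [15, 18]
|BC| ∈ {34}
|AC| ∈ [16, 52]

|AC| ∈ [16, 52]  (≈ [16.0000, 52.0000])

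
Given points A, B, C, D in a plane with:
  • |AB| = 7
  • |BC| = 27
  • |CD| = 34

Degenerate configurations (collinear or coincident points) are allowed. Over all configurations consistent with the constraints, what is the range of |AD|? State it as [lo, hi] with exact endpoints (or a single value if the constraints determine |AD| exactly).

|AB| ∈ {7}
|BC| ∈ {27}
|CD| ∈ {34}
|AC| ∈ [20, 34]
|BD| ∈ [7, 61]
|AD| ∈ [0, 68]

|AD| ∈ [0, 68]  (≈ [0.0000, 68.0000])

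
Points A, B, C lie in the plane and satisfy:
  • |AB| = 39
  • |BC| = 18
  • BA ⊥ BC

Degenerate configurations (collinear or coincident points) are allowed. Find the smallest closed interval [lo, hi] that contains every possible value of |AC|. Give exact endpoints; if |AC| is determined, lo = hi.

|AC| = 3·√(205)  (≈ 42.9535)

|AB| ∈ {39}
|BC| ∈ {18}
|AC| ∈ {3·√(205)}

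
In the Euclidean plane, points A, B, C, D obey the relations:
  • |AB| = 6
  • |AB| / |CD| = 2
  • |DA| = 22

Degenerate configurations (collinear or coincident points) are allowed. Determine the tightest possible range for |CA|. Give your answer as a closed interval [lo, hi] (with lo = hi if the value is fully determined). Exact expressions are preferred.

|CA| ∈ [19, 25]  (≈ [19.0000, 25.0000])

|AB| ∈ {6}
|AD| ∈ {22}
|CD| ∈ {3}
|BD| ∈ [16, 28]
|AC| ∈ [19, 25]
|BC| ∈ [13, 31]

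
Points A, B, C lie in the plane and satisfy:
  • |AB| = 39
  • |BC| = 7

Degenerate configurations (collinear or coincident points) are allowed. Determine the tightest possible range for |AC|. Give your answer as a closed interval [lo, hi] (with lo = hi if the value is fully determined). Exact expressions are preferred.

|AB| ∈ {39}
|BC| ∈ {7}
|AC| ∈ [32, 46]

|AC| ∈ [32, 46]  (≈ [32.0000, 46.0000])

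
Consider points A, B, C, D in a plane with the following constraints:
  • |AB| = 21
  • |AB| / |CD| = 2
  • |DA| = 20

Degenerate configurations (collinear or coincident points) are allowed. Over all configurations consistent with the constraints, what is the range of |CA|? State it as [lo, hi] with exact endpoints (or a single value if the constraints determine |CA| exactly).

|AB| ∈ {21}
|AD| ∈ {20}
|CD| ∈ {21/2}
|BD| ∈ [1, 41]
|AC| ∈ [19/2, 61/2]
|BC| ∈ [0, 103/2]

|CA| ∈ [19/2, 61/2]  (≈ [9.5000, 30.5000])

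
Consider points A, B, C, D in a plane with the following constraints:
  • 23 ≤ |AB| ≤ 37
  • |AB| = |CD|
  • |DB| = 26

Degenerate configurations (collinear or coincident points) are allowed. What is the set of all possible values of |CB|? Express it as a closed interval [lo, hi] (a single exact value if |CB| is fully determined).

|CB| ∈ [0, 63]  (≈ [0.0000, 63.0000])

|AB| ∈ [23, 37]
|BD| ∈ {26}
|CD| ∈ [23, 37]
|AD| ∈ [0, 63]
|BC| ∈ [0, 63]
|AC| ∈ [0, 100]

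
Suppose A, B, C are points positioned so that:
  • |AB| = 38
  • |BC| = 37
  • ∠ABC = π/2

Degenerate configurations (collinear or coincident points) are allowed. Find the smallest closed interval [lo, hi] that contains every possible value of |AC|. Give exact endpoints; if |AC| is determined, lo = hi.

|AB| ∈ {38}
|BC| ∈ {37}
|AC| ∈ {√(2813)}

|AC| = √(2813)  (≈ 53.0377)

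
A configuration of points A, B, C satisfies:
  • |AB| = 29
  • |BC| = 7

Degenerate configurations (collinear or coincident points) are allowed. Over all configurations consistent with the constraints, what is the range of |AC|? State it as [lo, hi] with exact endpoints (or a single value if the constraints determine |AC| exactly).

|AB| ∈ {29}
|BC| ∈ {7}
|AC| ∈ [22, 36]

|AC| ∈ [22, 36]  (≈ [22.0000, 36.0000])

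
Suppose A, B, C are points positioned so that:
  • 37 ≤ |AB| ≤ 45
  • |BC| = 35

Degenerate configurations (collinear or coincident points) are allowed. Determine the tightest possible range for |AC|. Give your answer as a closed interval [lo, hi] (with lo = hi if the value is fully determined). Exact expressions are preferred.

|AC| ∈ [2, 80]  (≈ [2.0000, 80.0000])

|AB| ∈ [37, 45]
|BC| ∈ {35}
|AC| ∈ [2, 80]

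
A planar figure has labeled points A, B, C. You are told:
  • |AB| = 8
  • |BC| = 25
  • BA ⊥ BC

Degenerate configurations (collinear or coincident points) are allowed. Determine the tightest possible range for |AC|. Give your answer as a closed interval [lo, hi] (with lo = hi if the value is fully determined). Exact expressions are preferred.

|AB| ∈ {8}
|BC| ∈ {25}
|AC| ∈ {√(689)}

|AC| = √(689)  (≈ 26.2488)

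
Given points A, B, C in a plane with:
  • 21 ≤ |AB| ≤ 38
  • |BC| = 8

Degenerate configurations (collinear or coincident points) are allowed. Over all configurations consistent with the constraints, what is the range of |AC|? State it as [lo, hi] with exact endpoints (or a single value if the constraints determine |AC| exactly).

|AB| ∈ [21, 38]
|BC| ∈ {8}
|AC| ∈ [13, 46]

|AC| ∈ [13, 46]  (≈ [13.0000, 46.0000])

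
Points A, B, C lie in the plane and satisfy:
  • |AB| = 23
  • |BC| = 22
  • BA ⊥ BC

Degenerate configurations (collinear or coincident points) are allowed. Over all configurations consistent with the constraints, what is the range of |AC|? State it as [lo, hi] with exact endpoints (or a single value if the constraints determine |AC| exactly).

|AB| ∈ {23}
|BC| ∈ {22}
|AC| ∈ {√(1013)}

|AC| = √(1013)  (≈ 31.8277)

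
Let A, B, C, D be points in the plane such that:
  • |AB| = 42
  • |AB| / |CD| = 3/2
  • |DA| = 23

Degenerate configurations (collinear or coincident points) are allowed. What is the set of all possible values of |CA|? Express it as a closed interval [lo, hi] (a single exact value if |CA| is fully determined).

|AB| ∈ {42}
|AD| ∈ {23}
|CD| ∈ {28}
|BD| ∈ [19, 65]
|AC| ∈ [5, 51]
|BC| ∈ [0, 93]

|CA| ∈ [5, 51]  (≈ [5.0000, 51.0000])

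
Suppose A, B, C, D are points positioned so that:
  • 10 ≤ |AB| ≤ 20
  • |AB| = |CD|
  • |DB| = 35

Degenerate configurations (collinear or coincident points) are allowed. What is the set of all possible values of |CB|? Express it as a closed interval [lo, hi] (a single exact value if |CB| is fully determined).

|CB| ∈ [15, 55]  (≈ [15.0000, 55.0000])

|AB| ∈ [10, 20]
|BD| ∈ {35}
|CD| ∈ [10, 20]
|AD| ∈ [15, 55]
|BC| ∈ [15, 55]
|AC| ∈ [0, 75]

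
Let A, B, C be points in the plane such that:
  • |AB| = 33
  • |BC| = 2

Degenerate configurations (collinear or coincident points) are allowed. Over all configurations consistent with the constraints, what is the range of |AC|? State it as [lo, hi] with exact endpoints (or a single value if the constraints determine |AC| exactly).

|AB| ∈ {33}
|BC| ∈ {2}
|AC| ∈ [31, 35]

|AC| ∈ [31, 35]  (≈ [31.0000, 35.0000])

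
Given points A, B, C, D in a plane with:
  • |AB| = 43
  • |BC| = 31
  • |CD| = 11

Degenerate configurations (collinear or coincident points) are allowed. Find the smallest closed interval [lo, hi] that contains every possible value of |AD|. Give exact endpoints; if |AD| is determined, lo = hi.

|AD| ∈ [1, 85]  (≈ [1.0000, 85.0000])

|AB| ∈ {43}
|BC| ∈ {31}
|CD| ∈ {11}
|AC| ∈ [12, 74]
|BD| ∈ [20, 42]
|AD| ∈ [1, 85]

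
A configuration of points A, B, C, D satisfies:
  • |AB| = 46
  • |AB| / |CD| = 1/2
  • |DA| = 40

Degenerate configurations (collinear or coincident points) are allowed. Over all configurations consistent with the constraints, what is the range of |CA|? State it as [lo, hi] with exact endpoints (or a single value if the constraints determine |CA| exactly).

|AB| ∈ {46}
|AD| ∈ {40}
|CD| ∈ {92}
|BD| ∈ [6, 86]
|AC| ∈ [52, 132]
|BC| ∈ [6, 178]

|CA| ∈ [52, 132]  (≈ [52.0000, 132.0000])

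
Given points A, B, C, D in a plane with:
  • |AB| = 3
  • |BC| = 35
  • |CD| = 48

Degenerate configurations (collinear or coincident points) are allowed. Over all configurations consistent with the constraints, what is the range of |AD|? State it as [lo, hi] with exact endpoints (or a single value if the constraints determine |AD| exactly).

|AB| ∈ {3}
|BC| ∈ {35}
|CD| ∈ {48}
|AC| ∈ [32, 38]
|BD| ∈ [13, 83]
|AD| ∈ [10, 86]

|AD| ∈ [10, 86]  (≈ [10.0000, 86.0000])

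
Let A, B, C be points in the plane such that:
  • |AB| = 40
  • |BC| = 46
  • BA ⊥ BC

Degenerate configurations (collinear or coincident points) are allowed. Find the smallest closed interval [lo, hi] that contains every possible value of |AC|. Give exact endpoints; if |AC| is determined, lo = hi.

|AB| ∈ {40}
|BC| ∈ {46}
|AC| ∈ {2·√(929)}

|AC| = 2·√(929)  (≈ 60.9590)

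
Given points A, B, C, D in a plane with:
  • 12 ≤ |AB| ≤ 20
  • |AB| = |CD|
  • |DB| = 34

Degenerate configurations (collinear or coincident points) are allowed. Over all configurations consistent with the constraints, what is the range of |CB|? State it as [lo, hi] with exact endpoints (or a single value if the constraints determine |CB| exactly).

|CB| ∈ [14, 54]  (≈ [14.0000, 54.0000])

|AB| ∈ [12, 20]
|BD| ∈ {34}
|CD| ∈ [12, 20]
|AD| ∈ [14, 54]
|BC| ∈ [14, 54]
|AC| ∈ [0, 74]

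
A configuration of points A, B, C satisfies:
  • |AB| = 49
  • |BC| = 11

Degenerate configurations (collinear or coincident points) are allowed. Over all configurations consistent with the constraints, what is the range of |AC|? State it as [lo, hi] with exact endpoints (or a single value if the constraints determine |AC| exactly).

|AB| ∈ {49}
|BC| ∈ {11}
|AC| ∈ [38, 60]

|AC| ∈ [38, 60]  (≈ [38.0000, 60.0000])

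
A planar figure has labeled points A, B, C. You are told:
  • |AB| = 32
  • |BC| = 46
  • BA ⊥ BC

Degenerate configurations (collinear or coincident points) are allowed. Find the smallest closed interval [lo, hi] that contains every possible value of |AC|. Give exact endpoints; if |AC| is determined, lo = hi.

|AB| ∈ {32}
|BC| ∈ {46}
|AC| ∈ {2·√(785)}

|AC| = 2·√(785)  (≈ 56.0357)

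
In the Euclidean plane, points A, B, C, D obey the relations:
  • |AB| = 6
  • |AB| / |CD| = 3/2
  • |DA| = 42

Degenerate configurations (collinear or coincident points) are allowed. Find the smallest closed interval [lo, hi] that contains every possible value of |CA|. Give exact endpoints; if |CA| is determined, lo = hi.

|CA| ∈ [38, 46]  (≈ [38.0000, 46.0000])

|AB| ∈ {6}
|AD| ∈ {42}
|CD| ∈ {4}
|BD| ∈ [36, 48]
|AC| ∈ [38, 46]
|BC| ∈ [32, 52]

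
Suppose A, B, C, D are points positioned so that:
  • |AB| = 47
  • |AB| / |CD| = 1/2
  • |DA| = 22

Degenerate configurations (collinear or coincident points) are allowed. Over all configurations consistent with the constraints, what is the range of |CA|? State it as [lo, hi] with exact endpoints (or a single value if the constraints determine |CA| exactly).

|AB| ∈ {47}
|AD| ∈ {22}
|CD| ∈ {94}
|BD| ∈ [25, 69]
|AC| ∈ [72, 116]
|BC| ∈ [25, 163]

|CA| ∈ [72, 116]  (≈ [72.0000, 116.0000])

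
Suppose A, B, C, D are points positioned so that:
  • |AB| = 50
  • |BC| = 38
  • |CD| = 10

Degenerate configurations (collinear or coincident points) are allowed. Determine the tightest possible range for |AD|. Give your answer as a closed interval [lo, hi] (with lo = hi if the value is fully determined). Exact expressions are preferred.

|AB| ∈ {50}
|BC| ∈ {38}
|CD| ∈ {10}
|AC| ∈ [12, 88]
|BD| ∈ [28, 48]
|AD| ∈ [2, 98]

|AD| ∈ [2, 98]  (≈ [2.0000, 98.0000])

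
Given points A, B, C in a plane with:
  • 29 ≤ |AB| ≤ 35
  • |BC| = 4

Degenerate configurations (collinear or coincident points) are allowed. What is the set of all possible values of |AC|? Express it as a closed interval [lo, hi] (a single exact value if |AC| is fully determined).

|AB| ∈ [29, 35]
|BC| ∈ {4}
|AC| ∈ [25, 39]

|AC| ∈ [25, 39]  (≈ [25.0000, 39.0000])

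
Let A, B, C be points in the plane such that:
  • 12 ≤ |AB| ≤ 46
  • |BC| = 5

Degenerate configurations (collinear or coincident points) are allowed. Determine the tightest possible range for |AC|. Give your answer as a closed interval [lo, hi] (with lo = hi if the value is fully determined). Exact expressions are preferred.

|AB| ∈ [12, 46]
|BC| ∈ {5}
|AC| ∈ [7, 51]

|AC| ∈ [7, 51]  (≈ [7.0000, 51.0000])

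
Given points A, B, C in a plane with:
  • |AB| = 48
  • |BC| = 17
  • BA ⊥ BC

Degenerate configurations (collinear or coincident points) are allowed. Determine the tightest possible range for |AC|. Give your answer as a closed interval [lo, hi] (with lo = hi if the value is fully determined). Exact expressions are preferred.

|AB| ∈ {48}
|BC| ∈ {17}
|AC| ∈ {√(2593)}

|AC| = √(2593)  (≈ 50.9215)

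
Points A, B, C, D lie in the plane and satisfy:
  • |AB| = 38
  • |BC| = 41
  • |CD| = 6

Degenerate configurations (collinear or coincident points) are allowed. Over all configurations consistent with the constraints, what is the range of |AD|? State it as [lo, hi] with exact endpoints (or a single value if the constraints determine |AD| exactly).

|AD| ∈ [0, 85]  (≈ [0.0000, 85.0000])

|AB| ∈ {38}
|BC| ∈ {41}
|CD| ∈ {6}
|AC| ∈ [3, 79]
|BD| ∈ [35, 47]
|AD| ∈ [0, 85]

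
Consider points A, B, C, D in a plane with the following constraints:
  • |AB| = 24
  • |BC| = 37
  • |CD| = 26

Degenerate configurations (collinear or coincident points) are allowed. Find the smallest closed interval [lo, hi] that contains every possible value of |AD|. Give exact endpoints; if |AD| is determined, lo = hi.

|AD| ∈ [0, 87]  (≈ [0.0000, 87.0000])

|AB| ∈ {24}
|BC| ∈ {37}
|CD| ∈ {26}
|AC| ∈ [13, 61]
|BD| ∈ [11, 63]
|AD| ∈ [0, 87]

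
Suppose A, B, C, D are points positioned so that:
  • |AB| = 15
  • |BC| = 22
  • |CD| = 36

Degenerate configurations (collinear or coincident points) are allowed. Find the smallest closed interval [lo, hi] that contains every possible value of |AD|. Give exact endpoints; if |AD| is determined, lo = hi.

|AD| ∈ [0, 73]  (≈ [0.0000, 73.0000])

|AB| ∈ {15}
|BC| ∈ {22}
|CD| ∈ {36}
|AC| ∈ [7, 37]
|BD| ∈ [14, 58]
|AD| ∈ [0, 73]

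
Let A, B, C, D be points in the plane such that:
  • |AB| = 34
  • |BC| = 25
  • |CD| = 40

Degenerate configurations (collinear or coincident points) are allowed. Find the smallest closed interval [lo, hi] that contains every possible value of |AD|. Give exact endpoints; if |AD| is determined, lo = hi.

|AD| ∈ [0, 99]  (≈ [0.0000, 99.0000])

|AB| ∈ {34}
|BC| ∈ {25}
|CD| ∈ {40}
|AC| ∈ [9, 59]
|BD| ∈ [15, 65]
|AD| ∈ [0, 99]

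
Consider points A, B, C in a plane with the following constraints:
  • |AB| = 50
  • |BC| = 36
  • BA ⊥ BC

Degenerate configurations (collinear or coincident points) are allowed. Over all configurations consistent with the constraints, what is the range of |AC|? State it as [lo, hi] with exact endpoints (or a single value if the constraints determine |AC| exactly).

|AC| = 2·√(949)  (≈ 61.6117)

|AB| ∈ {50}
|BC| ∈ {36}
|AC| ∈ {2·√(949)}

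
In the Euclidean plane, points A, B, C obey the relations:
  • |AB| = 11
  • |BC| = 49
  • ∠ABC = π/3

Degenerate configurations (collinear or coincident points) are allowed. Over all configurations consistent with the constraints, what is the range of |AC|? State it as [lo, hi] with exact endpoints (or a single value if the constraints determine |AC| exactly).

|AC| = √(1983)  (≈ 44.5309)

|AB| ∈ {11}
|BC| ∈ {49}
|AC| ∈ {√(1983)}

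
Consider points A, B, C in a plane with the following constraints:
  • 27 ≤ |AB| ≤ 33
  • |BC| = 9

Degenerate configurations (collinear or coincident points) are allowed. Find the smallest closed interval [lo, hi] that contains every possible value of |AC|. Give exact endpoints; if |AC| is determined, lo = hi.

|AC| ∈ [18, 42]  (≈ [18.0000, 42.0000])

|AB| ∈ [27, 33]
|BC| ∈ {9}
|AC| ∈ [18, 42]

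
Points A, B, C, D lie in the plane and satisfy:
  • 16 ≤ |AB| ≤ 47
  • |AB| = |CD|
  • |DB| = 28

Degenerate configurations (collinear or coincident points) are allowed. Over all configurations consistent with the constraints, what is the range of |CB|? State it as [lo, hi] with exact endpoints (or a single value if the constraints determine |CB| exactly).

|AB| ∈ [16, 47]
|BD| ∈ {28}
|CD| ∈ [16, 47]
|AD| ∈ [0, 75]
|BC| ∈ [0, 75]
|AC| ∈ [0, 122]

|CB| ∈ [0, 75]  (≈ [0.0000, 75.0000])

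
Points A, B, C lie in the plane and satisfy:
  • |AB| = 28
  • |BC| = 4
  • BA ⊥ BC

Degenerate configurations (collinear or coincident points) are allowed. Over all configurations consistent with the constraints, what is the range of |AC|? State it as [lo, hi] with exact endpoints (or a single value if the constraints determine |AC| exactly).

|AB| ∈ {28}
|BC| ∈ {4}
|AC| ∈ {20·√(2)}

|AC| = 20·√(2)  (≈ 28.2843)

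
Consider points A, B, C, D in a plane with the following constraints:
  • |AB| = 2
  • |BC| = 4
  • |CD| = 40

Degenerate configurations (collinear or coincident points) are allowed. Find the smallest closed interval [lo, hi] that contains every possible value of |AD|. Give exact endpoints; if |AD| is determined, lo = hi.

|AD| ∈ [34, 46]  (≈ [34.0000, 46.0000])

|AB| ∈ {2}
|BC| ∈ {4}
|CD| ∈ {40}
|AC| ∈ [2, 6]
|BD| ∈ [36, 44]
|AD| ∈ [34, 46]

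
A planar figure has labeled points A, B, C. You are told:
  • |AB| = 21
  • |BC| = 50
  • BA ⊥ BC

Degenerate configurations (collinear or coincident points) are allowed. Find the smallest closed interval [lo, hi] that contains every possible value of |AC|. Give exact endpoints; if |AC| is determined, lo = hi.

|AC| = √(2941)  (≈ 54.2310)

|AB| ∈ {21}
|BC| ∈ {50}
|AC| ∈ {√(2941)}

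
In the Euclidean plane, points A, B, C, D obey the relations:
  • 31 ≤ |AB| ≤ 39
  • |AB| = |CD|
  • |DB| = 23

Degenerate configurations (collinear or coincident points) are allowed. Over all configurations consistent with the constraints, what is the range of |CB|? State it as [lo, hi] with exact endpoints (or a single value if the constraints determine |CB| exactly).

|CB| ∈ [8, 62]  (≈ [8.0000, 62.0000])

|AB| ∈ [31, 39]
|BD| ∈ {23}
|CD| ∈ [31, 39]
|AD| ∈ [8, 62]
|BC| ∈ [8, 62]
|AC| ∈ [0, 101]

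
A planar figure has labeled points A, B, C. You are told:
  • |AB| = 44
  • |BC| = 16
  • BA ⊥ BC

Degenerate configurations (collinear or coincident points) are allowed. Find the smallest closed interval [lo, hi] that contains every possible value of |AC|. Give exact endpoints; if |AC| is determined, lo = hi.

|AB| ∈ {44}
|BC| ∈ {16}
|AC| ∈ {4·√(137)}

|AC| = 4·√(137)  (≈ 46.8188)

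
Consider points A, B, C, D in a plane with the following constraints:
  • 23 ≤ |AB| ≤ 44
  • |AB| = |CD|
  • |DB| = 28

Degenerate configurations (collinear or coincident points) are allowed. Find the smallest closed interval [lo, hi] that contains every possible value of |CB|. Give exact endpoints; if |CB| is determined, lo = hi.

|AB| ∈ [23, 44]
|BD| ∈ {28}
|CD| ∈ [23, 44]
|AD| ∈ [0, 72]
|BC| ∈ [0, 72]
|AC| ∈ [0, 116]

|CB| ∈ [0, 72]  (≈ [0.0000, 72.0000])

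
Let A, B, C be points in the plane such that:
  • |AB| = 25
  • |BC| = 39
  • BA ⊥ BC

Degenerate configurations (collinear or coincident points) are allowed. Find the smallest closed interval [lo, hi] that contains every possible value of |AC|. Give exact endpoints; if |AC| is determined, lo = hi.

|AC| = √(2146)  (≈ 46.3249)

|AB| ∈ {25}
|BC| ∈ {39}
|AC| ∈ {√(2146)}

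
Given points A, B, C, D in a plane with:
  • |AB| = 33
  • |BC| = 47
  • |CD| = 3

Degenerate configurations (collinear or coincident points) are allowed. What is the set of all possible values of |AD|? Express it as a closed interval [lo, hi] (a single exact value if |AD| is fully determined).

|AD| ∈ [11, 83]  (≈ [11.0000, 83.0000])

|AB| ∈ {33}
|BC| ∈ {47}
|CD| ∈ {3}
|AC| ∈ [14, 80]
|BD| ∈ [44, 50]
|AD| ∈ [11, 83]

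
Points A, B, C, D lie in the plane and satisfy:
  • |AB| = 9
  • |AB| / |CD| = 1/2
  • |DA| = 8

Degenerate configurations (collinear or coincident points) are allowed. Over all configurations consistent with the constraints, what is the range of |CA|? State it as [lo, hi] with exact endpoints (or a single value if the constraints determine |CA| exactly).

|CA| ∈ [10, 26]  (≈ [10.0000, 26.0000])

|AB| ∈ {9}
|AD| ∈ {8}
|CD| ∈ {18}
|BD| ∈ [1, 17]
|AC| ∈ [10, 26]
|BC| ∈ [1, 35]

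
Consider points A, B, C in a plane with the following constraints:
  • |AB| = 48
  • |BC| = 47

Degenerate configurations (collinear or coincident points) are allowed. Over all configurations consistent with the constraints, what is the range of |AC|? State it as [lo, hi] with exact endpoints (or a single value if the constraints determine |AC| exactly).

|AC| ∈ [1, 95]  (≈ [1.0000, 95.0000])

|AB| ∈ {48}
|BC| ∈ {47}
|AC| ∈ [1, 95]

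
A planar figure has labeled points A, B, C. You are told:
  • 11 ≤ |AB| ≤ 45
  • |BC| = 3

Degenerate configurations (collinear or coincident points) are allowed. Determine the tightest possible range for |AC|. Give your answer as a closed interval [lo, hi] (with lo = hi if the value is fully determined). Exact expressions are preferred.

|AB| ∈ [11, 45]
|BC| ∈ {3}
|AC| ∈ [8, 48]

|AC| ∈ [8, 48]  (≈ [8.0000, 48.0000])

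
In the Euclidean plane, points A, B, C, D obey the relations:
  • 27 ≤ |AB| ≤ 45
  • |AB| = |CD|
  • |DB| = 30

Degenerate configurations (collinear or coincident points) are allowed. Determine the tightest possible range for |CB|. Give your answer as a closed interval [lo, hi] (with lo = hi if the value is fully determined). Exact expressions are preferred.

|AB| ∈ [27, 45]
|BD| ∈ {30}
|CD| ∈ [27, 45]
|AD| ∈ [0, 75]
|BC| ∈ [0, 75]
|AC| ∈ [0, 120]

|CB| ∈ [0, 75]  (≈ [0.0000, 75.0000])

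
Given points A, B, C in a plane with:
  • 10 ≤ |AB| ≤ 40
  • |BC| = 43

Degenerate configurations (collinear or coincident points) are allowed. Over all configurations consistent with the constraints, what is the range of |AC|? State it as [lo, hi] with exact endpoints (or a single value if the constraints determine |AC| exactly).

|AC| ∈ [3, 83]  (≈ [3.0000, 83.0000])

|AB| ∈ [10, 40]
|BC| ∈ {43}
|AC| ∈ [3, 83]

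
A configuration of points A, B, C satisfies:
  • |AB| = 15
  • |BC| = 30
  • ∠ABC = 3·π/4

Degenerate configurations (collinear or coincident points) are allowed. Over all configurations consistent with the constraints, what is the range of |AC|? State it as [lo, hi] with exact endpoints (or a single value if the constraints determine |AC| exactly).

|AB| ∈ {15}
|BC| ∈ {30}
|AC| ∈ {15·√(2·√(2) + 5)}

|AC| = 15·√(2·√(2) + 5)  (≈ 41.9690)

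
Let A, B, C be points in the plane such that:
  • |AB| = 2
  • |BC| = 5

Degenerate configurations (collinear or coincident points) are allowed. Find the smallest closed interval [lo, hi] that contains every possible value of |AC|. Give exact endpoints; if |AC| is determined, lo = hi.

|AB| ∈ {2}
|BC| ∈ {5}
|AC| ∈ [3, 7]

|AC| ∈ [3, 7]  (≈ [3.0000, 7.0000])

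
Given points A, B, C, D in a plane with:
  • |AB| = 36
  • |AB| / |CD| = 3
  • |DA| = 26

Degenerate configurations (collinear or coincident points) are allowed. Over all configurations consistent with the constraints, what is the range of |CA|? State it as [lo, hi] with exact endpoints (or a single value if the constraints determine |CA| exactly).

|AB| ∈ {36}
|AD| ∈ {26}
|CD| ∈ {12}
|BD| ∈ [10, 62]
|AC| ∈ [14, 38]
|BC| ∈ [0, 74]

|CA| ∈ [14, 38]  (≈ [14.0000, 38.0000])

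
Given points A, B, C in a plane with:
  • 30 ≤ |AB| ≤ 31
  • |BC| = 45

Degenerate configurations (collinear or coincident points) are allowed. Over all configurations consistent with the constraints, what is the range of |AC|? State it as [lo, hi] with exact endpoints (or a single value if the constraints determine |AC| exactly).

|AB| ∈ [30, 31]
|BC| ∈ {45}
|AC| ∈ [14, 76]

|AC| ∈ [14, 76]  (≈ [14.0000, 76.0000])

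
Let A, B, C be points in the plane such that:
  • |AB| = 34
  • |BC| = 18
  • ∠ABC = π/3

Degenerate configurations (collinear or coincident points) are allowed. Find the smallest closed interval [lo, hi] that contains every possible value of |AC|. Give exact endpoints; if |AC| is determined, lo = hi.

|AB| ∈ {34}
|BC| ∈ {18}
|AC| ∈ {2·√(217)}

|AC| = 2·√(217)  (≈ 29.4618)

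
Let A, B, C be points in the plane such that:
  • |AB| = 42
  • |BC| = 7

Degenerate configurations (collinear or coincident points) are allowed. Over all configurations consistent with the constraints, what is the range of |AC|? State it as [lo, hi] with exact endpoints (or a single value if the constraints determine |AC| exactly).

|AB| ∈ {42}
|BC| ∈ {7}
|AC| ∈ [35, 49]

|AC| ∈ [35, 49]  (≈ [35.0000, 49.0000])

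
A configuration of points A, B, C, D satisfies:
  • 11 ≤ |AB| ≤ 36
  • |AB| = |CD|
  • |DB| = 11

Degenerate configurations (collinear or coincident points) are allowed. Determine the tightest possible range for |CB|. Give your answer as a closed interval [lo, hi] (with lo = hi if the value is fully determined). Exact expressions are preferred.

|AB| ∈ [11, 36]
|BD| ∈ {11}
|CD| ∈ [11, 36]
|AD| ∈ [0, 47]
|BC| ∈ [0, 47]
|AC| ∈ [0, 83]

|CB| ∈ [0, 47]  (≈ [0.0000, 47.0000])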